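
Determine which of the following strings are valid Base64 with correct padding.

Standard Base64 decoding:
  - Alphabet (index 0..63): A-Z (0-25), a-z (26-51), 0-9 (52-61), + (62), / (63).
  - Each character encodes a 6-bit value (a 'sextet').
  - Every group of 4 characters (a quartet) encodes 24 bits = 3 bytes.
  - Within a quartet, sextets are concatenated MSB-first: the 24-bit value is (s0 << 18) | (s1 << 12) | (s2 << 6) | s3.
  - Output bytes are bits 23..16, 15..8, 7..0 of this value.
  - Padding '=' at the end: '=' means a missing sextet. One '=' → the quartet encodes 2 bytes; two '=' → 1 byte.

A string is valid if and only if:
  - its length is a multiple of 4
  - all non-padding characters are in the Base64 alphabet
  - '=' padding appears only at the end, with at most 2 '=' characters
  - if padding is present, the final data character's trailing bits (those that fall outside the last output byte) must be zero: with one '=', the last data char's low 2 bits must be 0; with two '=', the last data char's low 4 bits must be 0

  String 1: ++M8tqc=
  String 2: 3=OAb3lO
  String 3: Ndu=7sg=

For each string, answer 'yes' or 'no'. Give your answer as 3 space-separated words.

Answer: yes no no

Derivation:
String 1: '++M8tqc=' → valid
String 2: '3=OAb3lO' → invalid (bad char(s): ['=']; '=' in middle)
String 3: 'Ndu=7sg=' → invalid (bad char(s): ['=']; '=' in middle)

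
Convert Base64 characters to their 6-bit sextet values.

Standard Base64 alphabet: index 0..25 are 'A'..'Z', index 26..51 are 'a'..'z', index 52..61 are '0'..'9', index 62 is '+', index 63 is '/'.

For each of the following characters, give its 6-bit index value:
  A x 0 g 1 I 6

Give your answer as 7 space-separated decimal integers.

'A': A..Z range, ord('A') − ord('A') = 0
'x': a..z range, 26 + ord('x') − ord('a') = 49
'0': 0..9 range, 52 + ord('0') − ord('0') = 52
'g': a..z range, 26 + ord('g') − ord('a') = 32
'1': 0..9 range, 52 + ord('1') − ord('0') = 53
'I': A..Z range, ord('I') − ord('A') = 8
'6': 0..9 range, 52 + ord('6') − ord('0') = 58

Answer: 0 49 52 32 53 8 58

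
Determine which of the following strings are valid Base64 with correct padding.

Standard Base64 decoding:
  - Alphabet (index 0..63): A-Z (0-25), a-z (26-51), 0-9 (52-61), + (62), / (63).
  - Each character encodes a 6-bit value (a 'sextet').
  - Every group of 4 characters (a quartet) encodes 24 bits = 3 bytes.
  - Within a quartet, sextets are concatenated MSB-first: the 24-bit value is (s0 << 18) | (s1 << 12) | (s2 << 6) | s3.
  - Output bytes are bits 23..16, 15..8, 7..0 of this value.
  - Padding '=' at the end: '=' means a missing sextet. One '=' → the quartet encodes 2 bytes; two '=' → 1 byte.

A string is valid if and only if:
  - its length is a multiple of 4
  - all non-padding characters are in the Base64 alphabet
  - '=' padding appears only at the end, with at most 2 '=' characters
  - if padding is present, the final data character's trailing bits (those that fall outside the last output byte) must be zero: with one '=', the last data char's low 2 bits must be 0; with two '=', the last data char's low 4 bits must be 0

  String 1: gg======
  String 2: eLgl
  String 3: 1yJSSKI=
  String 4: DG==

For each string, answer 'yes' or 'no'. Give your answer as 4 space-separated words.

Answer: no yes yes no

Derivation:
String 1: 'gg======' → invalid (6 pad chars (max 2))
String 2: 'eLgl' → valid
String 3: '1yJSSKI=' → valid
String 4: 'DG==' → invalid (bad trailing bits)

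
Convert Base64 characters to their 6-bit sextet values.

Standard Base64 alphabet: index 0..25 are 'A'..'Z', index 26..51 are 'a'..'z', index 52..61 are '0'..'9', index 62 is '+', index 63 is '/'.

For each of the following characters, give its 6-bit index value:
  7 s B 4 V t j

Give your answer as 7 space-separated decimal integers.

Answer: 59 44 1 56 21 45 35

Derivation:
'7': 0..9 range, 52 + ord('7') − ord('0') = 59
's': a..z range, 26 + ord('s') − ord('a') = 44
'B': A..Z range, ord('B') − ord('A') = 1
'4': 0..9 range, 52 + ord('4') − ord('0') = 56
'V': A..Z range, ord('V') − ord('A') = 21
't': a..z range, 26 + ord('t') − ord('a') = 45
'j': a..z range, 26 + ord('j') − ord('a') = 35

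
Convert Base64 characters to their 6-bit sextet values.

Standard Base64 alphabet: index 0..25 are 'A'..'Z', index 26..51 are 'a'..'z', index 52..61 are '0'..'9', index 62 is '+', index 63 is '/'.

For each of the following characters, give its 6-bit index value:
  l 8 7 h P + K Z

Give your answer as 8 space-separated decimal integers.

'l': a..z range, 26 + ord('l') − ord('a') = 37
'8': 0..9 range, 52 + ord('8') − ord('0') = 60
'7': 0..9 range, 52 + ord('7') − ord('0') = 59
'h': a..z range, 26 + ord('h') − ord('a') = 33
'P': A..Z range, ord('P') − ord('A') = 15
'+': index 62
'K': A..Z range, ord('K') − ord('A') = 10
'Z': A..Z range, ord('Z') − ord('A') = 25

Answer: 37 60 59 33 15 62 10 25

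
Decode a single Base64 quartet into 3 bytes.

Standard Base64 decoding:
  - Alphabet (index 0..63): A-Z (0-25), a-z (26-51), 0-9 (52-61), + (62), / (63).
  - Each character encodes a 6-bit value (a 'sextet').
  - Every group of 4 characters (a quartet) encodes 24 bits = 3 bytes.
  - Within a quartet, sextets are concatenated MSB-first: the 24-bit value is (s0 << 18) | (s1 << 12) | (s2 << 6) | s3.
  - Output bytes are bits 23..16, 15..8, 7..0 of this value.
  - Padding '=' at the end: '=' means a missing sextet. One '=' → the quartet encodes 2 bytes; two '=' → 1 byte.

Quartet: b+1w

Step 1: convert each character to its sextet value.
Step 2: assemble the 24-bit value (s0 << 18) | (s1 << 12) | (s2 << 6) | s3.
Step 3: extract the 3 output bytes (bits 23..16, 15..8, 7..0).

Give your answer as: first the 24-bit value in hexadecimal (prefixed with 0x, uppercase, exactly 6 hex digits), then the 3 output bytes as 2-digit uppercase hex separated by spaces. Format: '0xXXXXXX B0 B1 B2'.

Answer: 0x6FED70 6F ED 70

Derivation:
Sextets: b=27, +=62, 1=53, w=48
24-bit: (27<<18) | (62<<12) | (53<<6) | 48
      = 0x6C0000 | 0x03E000 | 0x000D40 | 0x000030
      = 0x6FED70
Bytes: (v>>16)&0xFF=6F, (v>>8)&0xFF=ED, v&0xFF=70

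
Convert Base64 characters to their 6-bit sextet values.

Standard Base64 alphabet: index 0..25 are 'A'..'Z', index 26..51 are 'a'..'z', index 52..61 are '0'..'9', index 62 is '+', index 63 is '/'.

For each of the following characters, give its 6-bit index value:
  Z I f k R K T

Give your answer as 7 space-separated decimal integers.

Answer: 25 8 31 36 17 10 19

Derivation:
'Z': A..Z range, ord('Z') − ord('A') = 25
'I': A..Z range, ord('I') − ord('A') = 8
'f': a..z range, 26 + ord('f') − ord('a') = 31
'k': a..z range, 26 + ord('k') − ord('a') = 36
'R': A..Z range, ord('R') − ord('A') = 17
'K': A..Z range, ord('K') − ord('A') = 10
'T': A..Z range, ord('T') − ord('A') = 19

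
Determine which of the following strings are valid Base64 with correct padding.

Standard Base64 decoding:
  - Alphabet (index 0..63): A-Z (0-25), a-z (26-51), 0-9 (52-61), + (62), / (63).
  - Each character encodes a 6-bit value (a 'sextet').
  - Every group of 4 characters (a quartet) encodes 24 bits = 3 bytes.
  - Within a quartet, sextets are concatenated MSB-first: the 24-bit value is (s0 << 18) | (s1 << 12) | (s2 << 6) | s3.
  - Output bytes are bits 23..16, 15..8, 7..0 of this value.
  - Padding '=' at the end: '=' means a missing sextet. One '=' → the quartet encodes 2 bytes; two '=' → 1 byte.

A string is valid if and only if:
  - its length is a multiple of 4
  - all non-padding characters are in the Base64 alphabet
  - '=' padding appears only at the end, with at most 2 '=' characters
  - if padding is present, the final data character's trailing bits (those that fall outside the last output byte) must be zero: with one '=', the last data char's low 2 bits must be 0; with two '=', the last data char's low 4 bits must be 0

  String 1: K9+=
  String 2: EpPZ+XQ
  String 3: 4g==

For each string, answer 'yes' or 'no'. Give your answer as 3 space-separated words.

String 1: 'K9+=' → invalid (bad trailing bits)
String 2: 'EpPZ+XQ' → invalid (len=7 not mult of 4)
String 3: '4g==' → valid

Answer: no no yes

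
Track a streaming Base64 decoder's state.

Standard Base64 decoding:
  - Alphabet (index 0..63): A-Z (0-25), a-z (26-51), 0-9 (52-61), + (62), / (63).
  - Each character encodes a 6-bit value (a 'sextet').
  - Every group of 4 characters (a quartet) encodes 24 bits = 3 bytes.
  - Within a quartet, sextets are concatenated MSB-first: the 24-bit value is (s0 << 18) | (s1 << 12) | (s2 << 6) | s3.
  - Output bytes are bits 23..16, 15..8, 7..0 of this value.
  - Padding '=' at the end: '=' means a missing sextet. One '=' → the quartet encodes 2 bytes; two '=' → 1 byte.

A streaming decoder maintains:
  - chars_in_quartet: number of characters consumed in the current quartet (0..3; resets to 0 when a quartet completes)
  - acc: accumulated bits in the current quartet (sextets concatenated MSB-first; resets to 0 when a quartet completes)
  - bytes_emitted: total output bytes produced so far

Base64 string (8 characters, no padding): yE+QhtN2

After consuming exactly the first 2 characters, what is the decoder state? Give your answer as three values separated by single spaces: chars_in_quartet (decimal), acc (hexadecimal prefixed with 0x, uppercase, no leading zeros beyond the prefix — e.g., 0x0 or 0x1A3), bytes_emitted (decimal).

Answer: 2 0xC84 0

Derivation:
After char 0 ('y'=50): chars_in_quartet=1 acc=0x32 bytes_emitted=0
After char 1 ('E'=4): chars_in_quartet=2 acc=0xC84 bytes_emitted=0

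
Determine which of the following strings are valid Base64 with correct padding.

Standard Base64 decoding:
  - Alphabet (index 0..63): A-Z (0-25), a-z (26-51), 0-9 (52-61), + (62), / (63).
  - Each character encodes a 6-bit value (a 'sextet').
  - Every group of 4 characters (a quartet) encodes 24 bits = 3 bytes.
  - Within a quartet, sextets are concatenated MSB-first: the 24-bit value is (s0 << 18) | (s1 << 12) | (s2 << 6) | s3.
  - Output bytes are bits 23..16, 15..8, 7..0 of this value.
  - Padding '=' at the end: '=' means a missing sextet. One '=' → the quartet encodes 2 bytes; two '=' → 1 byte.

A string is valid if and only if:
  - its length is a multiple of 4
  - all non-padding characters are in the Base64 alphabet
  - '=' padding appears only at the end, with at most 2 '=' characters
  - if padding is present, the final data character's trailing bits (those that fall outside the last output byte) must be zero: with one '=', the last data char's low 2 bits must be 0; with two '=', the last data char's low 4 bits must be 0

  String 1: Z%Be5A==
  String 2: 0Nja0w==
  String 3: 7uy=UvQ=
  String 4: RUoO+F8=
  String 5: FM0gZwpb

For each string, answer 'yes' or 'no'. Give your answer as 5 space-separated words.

Answer: no yes no yes yes

Derivation:
String 1: 'Z%Be5A==' → invalid (bad char(s): ['%'])
String 2: '0Nja0w==' → valid
String 3: '7uy=UvQ=' → invalid (bad char(s): ['=']; '=' in middle)
String 4: 'RUoO+F8=' → valid
String 5: 'FM0gZwpb' → valid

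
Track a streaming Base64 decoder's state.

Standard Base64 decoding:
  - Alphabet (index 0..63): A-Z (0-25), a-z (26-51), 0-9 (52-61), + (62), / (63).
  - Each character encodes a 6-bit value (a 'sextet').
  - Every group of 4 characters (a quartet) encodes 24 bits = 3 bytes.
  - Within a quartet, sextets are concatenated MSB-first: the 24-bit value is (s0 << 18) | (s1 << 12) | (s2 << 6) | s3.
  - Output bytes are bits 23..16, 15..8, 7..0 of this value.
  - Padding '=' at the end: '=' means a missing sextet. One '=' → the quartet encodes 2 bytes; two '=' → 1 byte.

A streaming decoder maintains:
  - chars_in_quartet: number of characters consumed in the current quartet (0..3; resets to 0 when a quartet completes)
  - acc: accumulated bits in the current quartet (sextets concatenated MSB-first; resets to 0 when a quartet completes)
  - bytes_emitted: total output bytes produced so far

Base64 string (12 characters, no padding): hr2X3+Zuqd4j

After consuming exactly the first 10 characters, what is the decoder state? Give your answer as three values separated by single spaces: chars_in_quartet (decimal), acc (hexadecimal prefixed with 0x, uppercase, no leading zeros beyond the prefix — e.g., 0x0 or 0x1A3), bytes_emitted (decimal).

After char 0 ('h'=33): chars_in_quartet=1 acc=0x21 bytes_emitted=0
After char 1 ('r'=43): chars_in_quartet=2 acc=0x86B bytes_emitted=0
After char 2 ('2'=54): chars_in_quartet=3 acc=0x21AF6 bytes_emitted=0
After char 3 ('X'=23): chars_in_quartet=4 acc=0x86BD97 -> emit 86 BD 97, reset; bytes_emitted=3
After char 4 ('3'=55): chars_in_quartet=1 acc=0x37 bytes_emitted=3
After char 5 ('+'=62): chars_in_quartet=2 acc=0xDFE bytes_emitted=3
After char 6 ('Z'=25): chars_in_quartet=3 acc=0x37F99 bytes_emitted=3
After char 7 ('u'=46): chars_in_quartet=4 acc=0xDFE66E -> emit DF E6 6E, reset; bytes_emitted=6
After char 8 ('q'=42): chars_in_quartet=1 acc=0x2A bytes_emitted=6
After char 9 ('d'=29): chars_in_quartet=2 acc=0xA9D bytes_emitted=6

Answer: 2 0xA9D 6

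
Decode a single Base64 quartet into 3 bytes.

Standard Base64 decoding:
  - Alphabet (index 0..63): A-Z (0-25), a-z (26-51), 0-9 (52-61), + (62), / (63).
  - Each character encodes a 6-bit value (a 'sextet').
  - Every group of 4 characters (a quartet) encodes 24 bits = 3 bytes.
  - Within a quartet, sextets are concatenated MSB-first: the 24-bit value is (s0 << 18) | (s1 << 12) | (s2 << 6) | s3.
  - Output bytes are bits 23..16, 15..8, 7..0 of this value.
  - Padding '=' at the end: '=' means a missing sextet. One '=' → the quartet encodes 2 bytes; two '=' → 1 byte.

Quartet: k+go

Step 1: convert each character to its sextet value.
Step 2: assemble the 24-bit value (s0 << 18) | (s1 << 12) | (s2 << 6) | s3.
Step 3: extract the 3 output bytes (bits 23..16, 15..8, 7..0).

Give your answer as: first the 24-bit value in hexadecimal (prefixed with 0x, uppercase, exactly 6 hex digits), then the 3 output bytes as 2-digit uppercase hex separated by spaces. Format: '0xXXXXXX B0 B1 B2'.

Sextets: k=36, +=62, g=32, o=40
24-bit: (36<<18) | (62<<12) | (32<<6) | 40
      = 0x900000 | 0x03E000 | 0x000800 | 0x000028
      = 0x93E828
Bytes: (v>>16)&0xFF=93, (v>>8)&0xFF=E8, v&0xFF=28

Answer: 0x93E828 93 E8 28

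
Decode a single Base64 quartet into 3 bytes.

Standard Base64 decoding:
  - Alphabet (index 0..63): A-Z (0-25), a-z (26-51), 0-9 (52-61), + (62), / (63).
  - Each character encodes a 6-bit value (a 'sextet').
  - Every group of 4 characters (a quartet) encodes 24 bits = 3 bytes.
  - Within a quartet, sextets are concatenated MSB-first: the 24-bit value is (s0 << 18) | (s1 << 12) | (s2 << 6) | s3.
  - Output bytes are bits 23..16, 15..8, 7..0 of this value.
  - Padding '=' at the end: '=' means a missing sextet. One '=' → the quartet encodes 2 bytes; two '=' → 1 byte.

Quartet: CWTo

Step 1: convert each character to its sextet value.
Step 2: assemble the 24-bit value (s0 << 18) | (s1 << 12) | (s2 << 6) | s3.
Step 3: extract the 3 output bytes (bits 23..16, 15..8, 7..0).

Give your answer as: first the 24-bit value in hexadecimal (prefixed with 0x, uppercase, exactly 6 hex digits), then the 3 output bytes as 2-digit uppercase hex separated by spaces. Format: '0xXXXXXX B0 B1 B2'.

Answer: 0x0964E8 09 64 E8

Derivation:
Sextets: C=2, W=22, T=19, o=40
24-bit: (2<<18) | (22<<12) | (19<<6) | 40
      = 0x080000 | 0x016000 | 0x0004C0 | 0x000028
      = 0x0964E8
Bytes: (v>>16)&0xFF=09, (v>>8)&0xFF=64, v&0xFF=E8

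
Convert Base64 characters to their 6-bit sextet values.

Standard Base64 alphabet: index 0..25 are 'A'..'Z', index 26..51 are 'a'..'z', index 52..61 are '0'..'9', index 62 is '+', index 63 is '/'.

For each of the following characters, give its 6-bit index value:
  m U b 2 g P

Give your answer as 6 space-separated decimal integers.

Answer: 38 20 27 54 32 15

Derivation:
'm': a..z range, 26 + ord('m') − ord('a') = 38
'U': A..Z range, ord('U') − ord('A') = 20
'b': a..z range, 26 + ord('b') − ord('a') = 27
'2': 0..9 range, 52 + ord('2') − ord('0') = 54
'g': a..z range, 26 + ord('g') − ord('a') = 32
'P': A..Z range, ord('P') − ord('A') = 15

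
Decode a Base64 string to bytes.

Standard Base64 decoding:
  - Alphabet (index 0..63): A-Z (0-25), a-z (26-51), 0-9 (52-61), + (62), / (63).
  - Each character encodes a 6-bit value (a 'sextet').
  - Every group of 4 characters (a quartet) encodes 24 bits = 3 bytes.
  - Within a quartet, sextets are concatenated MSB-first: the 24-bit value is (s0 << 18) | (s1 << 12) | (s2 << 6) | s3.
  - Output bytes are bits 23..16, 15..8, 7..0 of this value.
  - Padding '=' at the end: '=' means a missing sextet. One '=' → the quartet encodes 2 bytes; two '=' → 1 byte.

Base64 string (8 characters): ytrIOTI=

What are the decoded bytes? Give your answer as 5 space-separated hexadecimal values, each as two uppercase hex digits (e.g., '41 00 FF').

After char 0 ('y'=50): chars_in_quartet=1 acc=0x32 bytes_emitted=0
After char 1 ('t'=45): chars_in_quartet=2 acc=0xCAD bytes_emitted=0
After char 2 ('r'=43): chars_in_quartet=3 acc=0x32B6B bytes_emitted=0
After char 3 ('I'=8): chars_in_quartet=4 acc=0xCADAC8 -> emit CA DA C8, reset; bytes_emitted=3
After char 4 ('O'=14): chars_in_quartet=1 acc=0xE bytes_emitted=3
After char 5 ('T'=19): chars_in_quartet=2 acc=0x393 bytes_emitted=3
After char 6 ('I'=8): chars_in_quartet=3 acc=0xE4C8 bytes_emitted=3
Padding '=': partial quartet acc=0xE4C8 -> emit 39 32; bytes_emitted=5

Answer: CA DA C8 39 32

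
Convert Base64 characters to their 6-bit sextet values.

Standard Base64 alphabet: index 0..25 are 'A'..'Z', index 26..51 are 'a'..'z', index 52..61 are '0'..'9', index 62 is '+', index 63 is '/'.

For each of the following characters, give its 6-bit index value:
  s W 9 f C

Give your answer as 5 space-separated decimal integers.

's': a..z range, 26 + ord('s') − ord('a') = 44
'W': A..Z range, ord('W') − ord('A') = 22
'9': 0..9 range, 52 + ord('9') − ord('0') = 61
'f': a..z range, 26 + ord('f') − ord('a') = 31
'C': A..Z range, ord('C') − ord('A') = 2

Answer: 44 22 61 31 2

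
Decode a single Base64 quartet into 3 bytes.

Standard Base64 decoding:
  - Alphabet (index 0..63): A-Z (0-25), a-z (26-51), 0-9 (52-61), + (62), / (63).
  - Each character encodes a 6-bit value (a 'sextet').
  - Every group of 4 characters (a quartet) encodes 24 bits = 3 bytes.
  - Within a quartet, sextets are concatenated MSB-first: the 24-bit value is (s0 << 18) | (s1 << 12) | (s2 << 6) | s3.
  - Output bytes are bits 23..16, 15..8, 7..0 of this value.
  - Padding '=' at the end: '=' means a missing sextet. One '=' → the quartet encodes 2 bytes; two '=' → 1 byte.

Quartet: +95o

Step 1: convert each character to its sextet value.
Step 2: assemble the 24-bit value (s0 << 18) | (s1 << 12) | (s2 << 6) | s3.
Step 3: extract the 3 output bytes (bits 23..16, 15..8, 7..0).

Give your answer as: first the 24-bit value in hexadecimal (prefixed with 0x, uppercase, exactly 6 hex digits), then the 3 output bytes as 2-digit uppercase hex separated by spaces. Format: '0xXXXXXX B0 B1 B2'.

Answer: 0xFBDE68 FB DE 68

Derivation:
Sextets: +=62, 9=61, 5=57, o=40
24-bit: (62<<18) | (61<<12) | (57<<6) | 40
      = 0xF80000 | 0x03D000 | 0x000E40 | 0x000028
      = 0xFBDE68
Bytes: (v>>16)&0xFF=FB, (v>>8)&0xFF=DE, v&0xFF=68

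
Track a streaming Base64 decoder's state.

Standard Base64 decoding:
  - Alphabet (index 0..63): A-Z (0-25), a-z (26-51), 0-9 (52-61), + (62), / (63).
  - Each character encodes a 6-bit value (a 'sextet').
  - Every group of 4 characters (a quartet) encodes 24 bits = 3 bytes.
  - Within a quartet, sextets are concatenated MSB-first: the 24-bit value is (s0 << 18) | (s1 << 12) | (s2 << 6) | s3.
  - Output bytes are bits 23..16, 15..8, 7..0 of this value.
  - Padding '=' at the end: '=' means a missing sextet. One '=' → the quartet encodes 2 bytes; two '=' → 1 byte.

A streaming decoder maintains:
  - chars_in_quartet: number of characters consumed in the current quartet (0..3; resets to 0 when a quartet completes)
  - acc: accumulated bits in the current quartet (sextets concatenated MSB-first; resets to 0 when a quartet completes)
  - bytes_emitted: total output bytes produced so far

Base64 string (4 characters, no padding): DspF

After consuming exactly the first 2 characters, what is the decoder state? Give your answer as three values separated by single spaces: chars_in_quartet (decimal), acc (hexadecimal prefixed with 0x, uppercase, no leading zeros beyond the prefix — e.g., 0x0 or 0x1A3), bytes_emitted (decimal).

Answer: 2 0xEC 0

Derivation:
After char 0 ('D'=3): chars_in_quartet=1 acc=0x3 bytes_emitted=0
After char 1 ('s'=44): chars_in_quartet=2 acc=0xEC bytes_emitted=0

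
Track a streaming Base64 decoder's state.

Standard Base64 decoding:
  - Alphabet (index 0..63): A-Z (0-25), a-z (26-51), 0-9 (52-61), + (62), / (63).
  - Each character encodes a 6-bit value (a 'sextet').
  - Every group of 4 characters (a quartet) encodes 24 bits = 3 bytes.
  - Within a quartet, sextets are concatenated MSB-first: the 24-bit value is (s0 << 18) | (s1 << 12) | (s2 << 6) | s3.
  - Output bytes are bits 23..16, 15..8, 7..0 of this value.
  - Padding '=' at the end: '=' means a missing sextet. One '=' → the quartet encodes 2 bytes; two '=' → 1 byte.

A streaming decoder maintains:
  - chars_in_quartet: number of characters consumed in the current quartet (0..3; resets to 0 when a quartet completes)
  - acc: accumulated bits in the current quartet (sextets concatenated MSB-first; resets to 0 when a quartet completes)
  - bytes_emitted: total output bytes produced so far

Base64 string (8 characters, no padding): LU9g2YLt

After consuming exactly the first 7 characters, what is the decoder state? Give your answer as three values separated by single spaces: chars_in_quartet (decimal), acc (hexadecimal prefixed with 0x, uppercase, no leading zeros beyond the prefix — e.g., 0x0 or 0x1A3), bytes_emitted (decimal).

After char 0 ('L'=11): chars_in_quartet=1 acc=0xB bytes_emitted=0
After char 1 ('U'=20): chars_in_quartet=2 acc=0x2D4 bytes_emitted=0
After char 2 ('9'=61): chars_in_quartet=3 acc=0xB53D bytes_emitted=0
After char 3 ('g'=32): chars_in_quartet=4 acc=0x2D4F60 -> emit 2D 4F 60, reset; bytes_emitted=3
After char 4 ('2'=54): chars_in_quartet=1 acc=0x36 bytes_emitted=3
After char 5 ('Y'=24): chars_in_quartet=2 acc=0xD98 bytes_emitted=3
After char 6 ('L'=11): chars_in_quartet=3 acc=0x3660B bytes_emitted=3

Answer: 3 0x3660B 3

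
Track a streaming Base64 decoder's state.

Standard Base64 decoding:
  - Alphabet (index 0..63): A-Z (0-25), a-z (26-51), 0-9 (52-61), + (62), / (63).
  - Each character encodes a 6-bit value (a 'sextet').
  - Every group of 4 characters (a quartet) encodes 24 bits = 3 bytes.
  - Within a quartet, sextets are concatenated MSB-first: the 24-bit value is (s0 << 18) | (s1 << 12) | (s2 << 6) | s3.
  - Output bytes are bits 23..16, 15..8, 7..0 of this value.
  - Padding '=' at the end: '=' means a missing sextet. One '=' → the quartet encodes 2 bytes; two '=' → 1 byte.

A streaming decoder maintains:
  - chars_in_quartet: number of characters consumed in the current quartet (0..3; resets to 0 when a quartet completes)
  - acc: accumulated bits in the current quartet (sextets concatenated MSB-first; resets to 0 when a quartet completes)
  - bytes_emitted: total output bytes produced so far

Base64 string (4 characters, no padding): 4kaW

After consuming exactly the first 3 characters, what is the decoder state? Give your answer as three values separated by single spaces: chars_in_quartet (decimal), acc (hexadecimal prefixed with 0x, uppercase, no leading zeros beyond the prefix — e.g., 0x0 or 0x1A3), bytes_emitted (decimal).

Answer: 3 0x3891A 0

Derivation:
After char 0 ('4'=56): chars_in_quartet=1 acc=0x38 bytes_emitted=0
After char 1 ('k'=36): chars_in_quartet=2 acc=0xE24 bytes_emitted=0
After char 2 ('a'=26): chars_in_quartet=3 acc=0x3891A bytes_emitted=0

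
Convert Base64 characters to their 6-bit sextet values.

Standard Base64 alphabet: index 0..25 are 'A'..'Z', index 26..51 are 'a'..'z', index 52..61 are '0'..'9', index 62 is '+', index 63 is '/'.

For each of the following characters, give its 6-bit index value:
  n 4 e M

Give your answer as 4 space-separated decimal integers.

Answer: 39 56 30 12

Derivation:
'n': a..z range, 26 + ord('n') − ord('a') = 39
'4': 0..9 range, 52 + ord('4') − ord('0') = 56
'e': a..z range, 26 + ord('e') − ord('a') = 30
'M': A..Z range, ord('M') − ord('A') = 12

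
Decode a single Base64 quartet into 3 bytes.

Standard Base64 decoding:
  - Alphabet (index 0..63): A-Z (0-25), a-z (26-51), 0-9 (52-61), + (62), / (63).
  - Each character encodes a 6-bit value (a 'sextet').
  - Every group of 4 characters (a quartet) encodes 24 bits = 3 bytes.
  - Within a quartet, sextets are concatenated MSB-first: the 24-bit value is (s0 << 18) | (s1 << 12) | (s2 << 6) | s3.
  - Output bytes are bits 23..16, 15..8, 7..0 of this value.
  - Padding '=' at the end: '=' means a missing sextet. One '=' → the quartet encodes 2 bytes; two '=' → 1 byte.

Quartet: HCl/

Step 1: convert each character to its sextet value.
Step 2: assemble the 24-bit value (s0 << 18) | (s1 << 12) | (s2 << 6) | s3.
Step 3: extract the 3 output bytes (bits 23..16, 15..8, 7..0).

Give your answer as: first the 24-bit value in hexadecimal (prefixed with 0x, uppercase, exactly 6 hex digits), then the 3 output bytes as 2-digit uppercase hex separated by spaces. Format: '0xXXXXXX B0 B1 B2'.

Sextets: H=7, C=2, l=37, /=63
24-bit: (7<<18) | (2<<12) | (37<<6) | 63
      = 0x1C0000 | 0x002000 | 0x000940 | 0x00003F
      = 0x1C297F
Bytes: (v>>16)&0xFF=1C, (v>>8)&0xFF=29, v&0xFF=7F

Answer: 0x1C297F 1C 29 7F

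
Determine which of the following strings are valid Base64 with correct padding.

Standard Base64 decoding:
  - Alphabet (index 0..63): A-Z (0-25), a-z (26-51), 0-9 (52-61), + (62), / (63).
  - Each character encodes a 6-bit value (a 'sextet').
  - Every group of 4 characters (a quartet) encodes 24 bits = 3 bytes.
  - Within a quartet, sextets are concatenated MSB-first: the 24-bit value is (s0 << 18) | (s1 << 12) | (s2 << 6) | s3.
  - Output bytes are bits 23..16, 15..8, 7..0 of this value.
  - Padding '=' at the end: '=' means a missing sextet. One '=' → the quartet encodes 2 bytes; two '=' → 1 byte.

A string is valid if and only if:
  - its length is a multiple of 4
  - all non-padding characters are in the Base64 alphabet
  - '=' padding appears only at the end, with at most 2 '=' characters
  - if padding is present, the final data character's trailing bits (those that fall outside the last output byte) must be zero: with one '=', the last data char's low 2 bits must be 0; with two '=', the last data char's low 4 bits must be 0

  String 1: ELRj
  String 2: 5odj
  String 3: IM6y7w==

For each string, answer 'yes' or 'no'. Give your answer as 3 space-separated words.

String 1: 'ELRj' → valid
String 2: '5odj' → valid
String 3: 'IM6y7w==' → valid

Answer: yes yes yes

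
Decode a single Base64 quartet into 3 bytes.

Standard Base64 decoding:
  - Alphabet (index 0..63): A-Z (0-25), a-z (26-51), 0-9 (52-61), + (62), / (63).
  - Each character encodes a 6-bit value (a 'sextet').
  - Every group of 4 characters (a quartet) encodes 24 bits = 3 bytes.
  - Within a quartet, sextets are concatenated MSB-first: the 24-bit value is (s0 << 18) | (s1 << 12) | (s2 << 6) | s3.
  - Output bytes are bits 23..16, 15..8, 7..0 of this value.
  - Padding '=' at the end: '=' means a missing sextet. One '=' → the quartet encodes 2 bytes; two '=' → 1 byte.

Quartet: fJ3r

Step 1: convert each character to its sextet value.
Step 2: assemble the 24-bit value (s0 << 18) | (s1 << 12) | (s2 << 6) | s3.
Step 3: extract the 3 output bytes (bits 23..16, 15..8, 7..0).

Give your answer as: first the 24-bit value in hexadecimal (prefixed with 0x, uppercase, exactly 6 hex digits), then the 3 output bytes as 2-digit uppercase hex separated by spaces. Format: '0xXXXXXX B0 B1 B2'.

Sextets: f=31, J=9, 3=55, r=43
24-bit: (31<<18) | (9<<12) | (55<<6) | 43
      = 0x7C0000 | 0x009000 | 0x000DC0 | 0x00002B
      = 0x7C9DEB
Bytes: (v>>16)&0xFF=7C, (v>>8)&0xFF=9D, v&0xFF=EB

Answer: 0x7C9DEB 7C 9D EB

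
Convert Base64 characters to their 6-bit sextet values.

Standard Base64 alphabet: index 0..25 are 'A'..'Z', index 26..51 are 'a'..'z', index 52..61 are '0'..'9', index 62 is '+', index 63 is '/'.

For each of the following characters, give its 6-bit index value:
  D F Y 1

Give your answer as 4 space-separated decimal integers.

Answer: 3 5 24 53

Derivation:
'D': A..Z range, ord('D') − ord('A') = 3
'F': A..Z range, ord('F') − ord('A') = 5
'Y': A..Z range, ord('Y') − ord('A') = 24
'1': 0..9 range, 52 + ord('1') − ord('0') = 53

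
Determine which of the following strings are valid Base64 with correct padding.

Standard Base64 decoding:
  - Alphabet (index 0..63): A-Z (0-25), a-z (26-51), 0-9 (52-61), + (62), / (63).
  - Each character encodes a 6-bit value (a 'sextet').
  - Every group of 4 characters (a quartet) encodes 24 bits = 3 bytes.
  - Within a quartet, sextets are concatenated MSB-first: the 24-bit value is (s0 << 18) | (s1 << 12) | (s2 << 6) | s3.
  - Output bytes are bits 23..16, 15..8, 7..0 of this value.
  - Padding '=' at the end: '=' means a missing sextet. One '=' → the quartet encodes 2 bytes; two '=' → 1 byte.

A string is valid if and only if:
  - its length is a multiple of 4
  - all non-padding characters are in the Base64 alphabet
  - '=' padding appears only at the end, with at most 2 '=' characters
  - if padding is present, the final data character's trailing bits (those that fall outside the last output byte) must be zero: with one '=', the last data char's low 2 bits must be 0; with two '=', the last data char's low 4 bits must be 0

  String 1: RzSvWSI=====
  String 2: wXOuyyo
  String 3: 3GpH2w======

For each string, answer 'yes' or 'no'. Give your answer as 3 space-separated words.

String 1: 'RzSvWSI=====' → invalid (5 pad chars (max 2))
String 2: 'wXOuyyo' → invalid (len=7 not mult of 4)
String 3: '3GpH2w======' → invalid (6 pad chars (max 2))

Answer: no no no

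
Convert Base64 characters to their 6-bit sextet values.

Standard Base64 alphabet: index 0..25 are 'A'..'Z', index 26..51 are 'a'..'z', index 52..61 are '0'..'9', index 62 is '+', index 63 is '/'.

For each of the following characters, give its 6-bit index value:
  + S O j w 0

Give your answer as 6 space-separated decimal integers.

Answer: 62 18 14 35 48 52

Derivation:
'+': index 62
'S': A..Z range, ord('S') − ord('A') = 18
'O': A..Z range, ord('O') − ord('A') = 14
'j': a..z range, 26 + ord('j') − ord('a') = 35
'w': a..z range, 26 + ord('w') − ord('a') = 48
'0': 0..9 range, 52 + ord('0') − ord('0') = 52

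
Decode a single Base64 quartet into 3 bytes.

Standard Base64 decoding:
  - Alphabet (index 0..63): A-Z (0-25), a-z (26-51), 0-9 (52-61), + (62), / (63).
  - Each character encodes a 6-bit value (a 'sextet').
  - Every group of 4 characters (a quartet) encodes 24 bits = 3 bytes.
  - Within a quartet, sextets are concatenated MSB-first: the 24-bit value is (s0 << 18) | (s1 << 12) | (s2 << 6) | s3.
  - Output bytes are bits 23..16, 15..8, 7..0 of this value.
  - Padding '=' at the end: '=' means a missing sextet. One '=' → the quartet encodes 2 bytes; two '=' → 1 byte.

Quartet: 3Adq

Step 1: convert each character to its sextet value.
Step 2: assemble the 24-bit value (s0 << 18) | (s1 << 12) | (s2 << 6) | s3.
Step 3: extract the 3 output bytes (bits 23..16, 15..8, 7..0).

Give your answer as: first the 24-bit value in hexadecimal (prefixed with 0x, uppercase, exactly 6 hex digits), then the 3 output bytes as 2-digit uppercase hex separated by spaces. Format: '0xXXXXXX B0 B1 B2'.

Answer: 0xDC076A DC 07 6A

Derivation:
Sextets: 3=55, A=0, d=29, q=42
24-bit: (55<<18) | (0<<12) | (29<<6) | 42
      = 0xDC0000 | 0x000000 | 0x000740 | 0x00002A
      = 0xDC076A
Bytes: (v>>16)&0xFF=DC, (v>>8)&0xFF=07, v&0xFF=6A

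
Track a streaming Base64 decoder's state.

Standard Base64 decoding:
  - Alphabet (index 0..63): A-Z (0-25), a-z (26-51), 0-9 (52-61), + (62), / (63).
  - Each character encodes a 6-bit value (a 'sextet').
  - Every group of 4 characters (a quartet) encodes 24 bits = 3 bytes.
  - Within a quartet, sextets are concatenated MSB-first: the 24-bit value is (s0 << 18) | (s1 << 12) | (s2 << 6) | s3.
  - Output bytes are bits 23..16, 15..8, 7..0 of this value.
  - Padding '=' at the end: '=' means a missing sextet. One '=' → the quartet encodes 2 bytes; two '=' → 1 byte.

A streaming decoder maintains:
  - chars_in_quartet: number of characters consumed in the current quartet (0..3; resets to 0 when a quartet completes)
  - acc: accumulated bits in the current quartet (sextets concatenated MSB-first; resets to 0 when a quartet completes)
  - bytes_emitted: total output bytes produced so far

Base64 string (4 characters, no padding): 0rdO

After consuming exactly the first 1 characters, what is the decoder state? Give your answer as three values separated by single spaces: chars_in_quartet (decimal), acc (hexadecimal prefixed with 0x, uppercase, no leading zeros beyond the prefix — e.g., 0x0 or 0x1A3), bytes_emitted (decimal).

After char 0 ('0'=52): chars_in_quartet=1 acc=0x34 bytes_emitted=0

Answer: 1 0x34 0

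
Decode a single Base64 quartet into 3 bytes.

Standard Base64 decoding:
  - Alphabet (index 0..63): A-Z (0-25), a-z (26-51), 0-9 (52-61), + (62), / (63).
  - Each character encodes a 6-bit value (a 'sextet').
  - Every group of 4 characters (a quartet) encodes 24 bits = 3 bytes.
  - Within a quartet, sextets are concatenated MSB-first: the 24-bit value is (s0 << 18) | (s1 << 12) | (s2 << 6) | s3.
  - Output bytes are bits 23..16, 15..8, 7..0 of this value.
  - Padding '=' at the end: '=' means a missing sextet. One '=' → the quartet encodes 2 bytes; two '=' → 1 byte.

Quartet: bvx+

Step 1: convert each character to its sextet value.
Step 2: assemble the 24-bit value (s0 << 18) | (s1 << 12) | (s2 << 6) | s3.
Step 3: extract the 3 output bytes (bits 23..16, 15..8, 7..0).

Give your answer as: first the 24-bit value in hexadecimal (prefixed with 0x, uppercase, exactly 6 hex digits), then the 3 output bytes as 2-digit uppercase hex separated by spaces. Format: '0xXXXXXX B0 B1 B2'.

Answer: 0x6EFC7E 6E FC 7E

Derivation:
Sextets: b=27, v=47, x=49, +=62
24-bit: (27<<18) | (47<<12) | (49<<6) | 62
      = 0x6C0000 | 0x02F000 | 0x000C40 | 0x00003E
      = 0x6EFC7E
Bytes: (v>>16)&0xFF=6E, (v>>8)&0xFF=FC, v&0xFF=7E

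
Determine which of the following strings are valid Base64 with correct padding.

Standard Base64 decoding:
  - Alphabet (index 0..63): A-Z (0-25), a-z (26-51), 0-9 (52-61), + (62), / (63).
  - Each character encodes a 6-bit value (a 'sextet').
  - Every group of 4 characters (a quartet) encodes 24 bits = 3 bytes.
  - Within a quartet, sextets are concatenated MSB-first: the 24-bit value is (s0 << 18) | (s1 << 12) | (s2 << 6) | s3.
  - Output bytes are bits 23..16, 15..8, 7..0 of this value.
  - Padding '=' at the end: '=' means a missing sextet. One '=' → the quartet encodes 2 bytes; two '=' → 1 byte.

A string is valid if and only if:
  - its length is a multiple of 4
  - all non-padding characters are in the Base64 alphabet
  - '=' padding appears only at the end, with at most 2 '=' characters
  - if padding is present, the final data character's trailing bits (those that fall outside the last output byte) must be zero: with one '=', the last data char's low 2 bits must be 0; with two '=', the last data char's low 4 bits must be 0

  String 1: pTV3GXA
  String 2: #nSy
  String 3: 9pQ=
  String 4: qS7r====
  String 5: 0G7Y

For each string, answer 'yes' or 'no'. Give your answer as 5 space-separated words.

String 1: 'pTV3GXA' → invalid (len=7 not mult of 4)
String 2: '#nSy' → invalid (bad char(s): ['#'])
String 3: '9pQ=' → valid
String 4: 'qS7r====' → invalid (4 pad chars (max 2))
String 5: '0G7Y' → valid

Answer: no no yes no yes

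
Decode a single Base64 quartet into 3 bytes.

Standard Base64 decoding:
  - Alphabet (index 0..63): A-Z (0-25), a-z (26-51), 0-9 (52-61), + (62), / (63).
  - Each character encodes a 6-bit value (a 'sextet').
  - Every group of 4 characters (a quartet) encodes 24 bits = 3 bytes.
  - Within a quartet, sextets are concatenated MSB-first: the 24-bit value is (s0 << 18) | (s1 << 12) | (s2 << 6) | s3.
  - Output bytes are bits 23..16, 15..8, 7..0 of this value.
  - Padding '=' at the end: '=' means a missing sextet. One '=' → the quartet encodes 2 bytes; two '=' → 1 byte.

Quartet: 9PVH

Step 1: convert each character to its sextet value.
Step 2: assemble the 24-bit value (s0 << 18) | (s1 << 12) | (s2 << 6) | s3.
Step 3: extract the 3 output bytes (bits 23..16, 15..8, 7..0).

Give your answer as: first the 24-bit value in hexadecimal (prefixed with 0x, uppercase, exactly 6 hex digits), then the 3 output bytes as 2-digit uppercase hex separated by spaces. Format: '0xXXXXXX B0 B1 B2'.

Sextets: 9=61, P=15, V=21, H=7
24-bit: (61<<18) | (15<<12) | (21<<6) | 7
      = 0xF40000 | 0x00F000 | 0x000540 | 0x000007
      = 0xF4F547
Bytes: (v>>16)&0xFF=F4, (v>>8)&0xFF=F5, v&0xFF=47

Answer: 0xF4F547 F4 F5 47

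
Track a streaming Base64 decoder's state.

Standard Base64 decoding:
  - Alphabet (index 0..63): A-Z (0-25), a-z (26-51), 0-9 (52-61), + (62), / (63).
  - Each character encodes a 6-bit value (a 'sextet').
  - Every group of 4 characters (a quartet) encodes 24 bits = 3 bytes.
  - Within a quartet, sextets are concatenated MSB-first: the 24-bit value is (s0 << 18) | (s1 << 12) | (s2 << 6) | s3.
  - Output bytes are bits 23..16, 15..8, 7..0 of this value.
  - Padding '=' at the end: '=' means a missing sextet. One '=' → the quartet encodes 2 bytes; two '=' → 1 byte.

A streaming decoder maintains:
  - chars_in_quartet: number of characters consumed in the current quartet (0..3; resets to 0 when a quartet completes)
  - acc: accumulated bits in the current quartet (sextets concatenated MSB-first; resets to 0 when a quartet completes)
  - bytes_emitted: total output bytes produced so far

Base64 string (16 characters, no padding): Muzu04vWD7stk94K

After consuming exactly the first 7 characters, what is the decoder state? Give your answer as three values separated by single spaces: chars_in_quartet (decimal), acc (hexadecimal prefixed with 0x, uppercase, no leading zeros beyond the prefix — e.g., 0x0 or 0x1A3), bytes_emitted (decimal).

After char 0 ('M'=12): chars_in_quartet=1 acc=0xC bytes_emitted=0
After char 1 ('u'=46): chars_in_quartet=2 acc=0x32E bytes_emitted=0
After char 2 ('z'=51): chars_in_quartet=3 acc=0xCBB3 bytes_emitted=0
After char 3 ('u'=46): chars_in_quartet=4 acc=0x32ECEE -> emit 32 EC EE, reset; bytes_emitted=3
After char 4 ('0'=52): chars_in_quartet=1 acc=0x34 bytes_emitted=3
After char 5 ('4'=56): chars_in_quartet=2 acc=0xD38 bytes_emitted=3
After char 6 ('v'=47): chars_in_quartet=3 acc=0x34E2F bytes_emitted=3

Answer: 3 0x34E2F 3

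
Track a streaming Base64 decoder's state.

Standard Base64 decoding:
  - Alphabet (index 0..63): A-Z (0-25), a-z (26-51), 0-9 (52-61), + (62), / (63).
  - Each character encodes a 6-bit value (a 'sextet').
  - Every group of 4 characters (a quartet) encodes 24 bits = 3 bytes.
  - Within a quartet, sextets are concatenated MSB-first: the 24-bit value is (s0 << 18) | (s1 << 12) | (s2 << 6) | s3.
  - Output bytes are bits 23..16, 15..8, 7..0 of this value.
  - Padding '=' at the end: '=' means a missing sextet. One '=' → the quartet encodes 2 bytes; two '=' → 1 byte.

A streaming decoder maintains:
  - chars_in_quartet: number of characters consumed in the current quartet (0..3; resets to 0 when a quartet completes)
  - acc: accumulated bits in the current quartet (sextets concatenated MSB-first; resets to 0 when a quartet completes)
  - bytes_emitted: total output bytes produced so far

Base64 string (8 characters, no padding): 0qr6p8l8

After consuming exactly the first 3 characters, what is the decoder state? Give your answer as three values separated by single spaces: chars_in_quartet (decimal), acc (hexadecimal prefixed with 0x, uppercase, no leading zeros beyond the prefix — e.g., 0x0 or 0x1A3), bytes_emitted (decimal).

After char 0 ('0'=52): chars_in_quartet=1 acc=0x34 bytes_emitted=0
After char 1 ('q'=42): chars_in_quartet=2 acc=0xD2A bytes_emitted=0
After char 2 ('r'=43): chars_in_quartet=3 acc=0x34AAB bytes_emitted=0

Answer: 3 0x34AAB 0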